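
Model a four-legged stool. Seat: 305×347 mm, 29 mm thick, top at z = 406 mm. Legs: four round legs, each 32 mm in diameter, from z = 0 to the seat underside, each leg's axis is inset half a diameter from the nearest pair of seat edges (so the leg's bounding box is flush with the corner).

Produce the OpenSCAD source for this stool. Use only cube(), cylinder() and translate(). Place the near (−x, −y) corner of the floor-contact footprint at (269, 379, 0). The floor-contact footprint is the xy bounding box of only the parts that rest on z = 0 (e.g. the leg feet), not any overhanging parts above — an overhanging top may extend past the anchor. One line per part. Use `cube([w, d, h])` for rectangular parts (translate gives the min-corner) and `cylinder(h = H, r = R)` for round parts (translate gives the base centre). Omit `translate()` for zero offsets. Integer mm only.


// leg_h = 406 - 29 = 377
translate([269, 379, 377]) cube([305, 347, 29]);
translate([285, 395, 0]) cylinder(h = 377, r = 16);
translate([558, 395, 0]) cylinder(h = 377, r = 16);
translate([285, 710, 0]) cylinder(h = 377, r = 16);
translate([558, 710, 0]) cylinder(h = 377, r = 16);


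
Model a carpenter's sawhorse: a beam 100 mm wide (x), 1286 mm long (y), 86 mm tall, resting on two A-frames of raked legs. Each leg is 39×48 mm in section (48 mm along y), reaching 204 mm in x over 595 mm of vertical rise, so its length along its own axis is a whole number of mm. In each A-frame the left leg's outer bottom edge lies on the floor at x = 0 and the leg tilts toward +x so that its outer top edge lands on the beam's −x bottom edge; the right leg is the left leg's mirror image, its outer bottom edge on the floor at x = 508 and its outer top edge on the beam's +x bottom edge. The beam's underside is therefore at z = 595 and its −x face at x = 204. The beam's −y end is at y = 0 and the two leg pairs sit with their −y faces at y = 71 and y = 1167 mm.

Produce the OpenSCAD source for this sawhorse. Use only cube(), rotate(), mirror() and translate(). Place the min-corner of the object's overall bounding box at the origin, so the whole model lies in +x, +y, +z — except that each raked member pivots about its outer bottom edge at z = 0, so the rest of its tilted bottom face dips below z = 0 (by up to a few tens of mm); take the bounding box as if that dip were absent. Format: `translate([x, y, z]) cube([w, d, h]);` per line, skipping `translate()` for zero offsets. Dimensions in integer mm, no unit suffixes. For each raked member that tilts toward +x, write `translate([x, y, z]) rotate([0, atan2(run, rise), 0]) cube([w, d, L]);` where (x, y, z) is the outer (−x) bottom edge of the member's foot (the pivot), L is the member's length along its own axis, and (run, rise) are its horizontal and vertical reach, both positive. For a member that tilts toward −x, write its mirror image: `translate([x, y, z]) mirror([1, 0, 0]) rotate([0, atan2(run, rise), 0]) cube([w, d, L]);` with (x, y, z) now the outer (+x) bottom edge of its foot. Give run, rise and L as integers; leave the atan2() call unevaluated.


// leg length = √(204² + 595²) = 629
// right-leg outer foot x = 2·204 + 100 = 508
// beam min-corner = (204, 0, 595)
translate([204, 0, 595]) cube([100, 1286, 86]);
translate([0, 71, 0]) rotate([0, atan2(204, 595), 0]) cube([39, 48, 629]);
translate([508, 71, 0]) mirror([1, 0, 0]) rotate([0, atan2(204, 595), 0]) cube([39, 48, 629]);
translate([0, 1167, 0]) rotate([0, atan2(204, 595), 0]) cube([39, 48, 629]);
translate([508, 1167, 0]) mirror([1, 0, 0]) rotate([0, atan2(204, 595), 0]) cube([39, 48, 629]);


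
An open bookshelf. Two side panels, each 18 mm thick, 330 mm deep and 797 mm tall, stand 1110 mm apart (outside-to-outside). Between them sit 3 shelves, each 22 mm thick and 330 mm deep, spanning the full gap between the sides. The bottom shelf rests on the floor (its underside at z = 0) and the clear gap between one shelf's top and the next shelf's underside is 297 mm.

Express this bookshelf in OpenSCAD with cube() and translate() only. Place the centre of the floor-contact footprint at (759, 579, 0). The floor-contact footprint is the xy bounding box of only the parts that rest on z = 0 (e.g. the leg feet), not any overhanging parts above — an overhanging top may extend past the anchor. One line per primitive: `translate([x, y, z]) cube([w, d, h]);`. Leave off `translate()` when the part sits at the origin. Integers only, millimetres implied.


translate([204, 414, 0]) cube([18, 330, 797]);
translate([1296, 414, 0]) cube([18, 330, 797]);
translate([222, 414, 0]) cube([1074, 330, 22]);
translate([222, 414, 319]) cube([1074, 330, 22]);
translate([222, 414, 638]) cube([1074, 330, 22]);


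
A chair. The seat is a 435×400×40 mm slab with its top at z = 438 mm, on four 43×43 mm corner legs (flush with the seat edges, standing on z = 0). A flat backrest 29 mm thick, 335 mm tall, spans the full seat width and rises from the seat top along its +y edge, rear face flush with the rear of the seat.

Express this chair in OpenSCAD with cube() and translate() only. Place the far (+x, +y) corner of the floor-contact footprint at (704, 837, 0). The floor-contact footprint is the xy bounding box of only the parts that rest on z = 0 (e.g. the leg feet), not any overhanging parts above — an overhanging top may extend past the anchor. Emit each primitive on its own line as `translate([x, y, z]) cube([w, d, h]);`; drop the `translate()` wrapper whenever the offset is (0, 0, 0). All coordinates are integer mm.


translate([269, 437, 398]) cube([435, 400, 40]);
translate([269, 437, 0]) cube([43, 43, 398]);
translate([661, 437, 0]) cube([43, 43, 398]);
translate([269, 794, 0]) cube([43, 43, 398]);
translate([661, 794, 0]) cube([43, 43, 398]);
translate([269, 808, 438]) cube([435, 29, 335]);


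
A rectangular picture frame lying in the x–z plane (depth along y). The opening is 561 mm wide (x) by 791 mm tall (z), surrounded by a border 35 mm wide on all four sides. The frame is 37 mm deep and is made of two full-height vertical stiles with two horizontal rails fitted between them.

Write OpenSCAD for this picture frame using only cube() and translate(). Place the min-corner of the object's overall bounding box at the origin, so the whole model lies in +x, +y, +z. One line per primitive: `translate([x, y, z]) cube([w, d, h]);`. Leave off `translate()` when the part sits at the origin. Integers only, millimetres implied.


cube([35, 37, 861]);
translate([596, 0, 0]) cube([35, 37, 861]);
translate([35, 0, 0]) cube([561, 37, 35]);
translate([35, 0, 826]) cube([561, 37, 35]);


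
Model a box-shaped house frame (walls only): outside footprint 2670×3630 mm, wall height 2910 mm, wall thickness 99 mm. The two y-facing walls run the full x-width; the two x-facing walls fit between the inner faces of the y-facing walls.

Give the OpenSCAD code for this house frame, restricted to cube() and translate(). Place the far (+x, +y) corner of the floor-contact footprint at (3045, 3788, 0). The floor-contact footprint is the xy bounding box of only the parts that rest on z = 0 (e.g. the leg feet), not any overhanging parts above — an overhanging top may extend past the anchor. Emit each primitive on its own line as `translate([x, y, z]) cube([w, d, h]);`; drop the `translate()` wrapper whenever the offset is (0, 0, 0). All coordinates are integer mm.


translate([375, 158, 0]) cube([2670, 99, 2910]);
translate([375, 3689, 0]) cube([2670, 99, 2910]);
translate([375, 257, 0]) cube([99, 3432, 2910]);
translate([2946, 257, 0]) cube([99, 3432, 2910]);


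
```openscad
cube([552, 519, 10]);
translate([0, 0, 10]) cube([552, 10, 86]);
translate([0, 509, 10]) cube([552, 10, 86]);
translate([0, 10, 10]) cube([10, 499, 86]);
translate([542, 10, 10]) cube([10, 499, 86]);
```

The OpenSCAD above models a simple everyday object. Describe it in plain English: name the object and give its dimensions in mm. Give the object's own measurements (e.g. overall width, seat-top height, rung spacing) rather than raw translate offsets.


An open-topped rectangular box: outside dimensions 552×519×96 mm, with a uniform wall and base thickness of 10 mm. The base is a full 552×519 slab on the floor; four walls sit on top of the base. The front and back walls (the −y and +y sides) span the full width; the two side walls fit between them.


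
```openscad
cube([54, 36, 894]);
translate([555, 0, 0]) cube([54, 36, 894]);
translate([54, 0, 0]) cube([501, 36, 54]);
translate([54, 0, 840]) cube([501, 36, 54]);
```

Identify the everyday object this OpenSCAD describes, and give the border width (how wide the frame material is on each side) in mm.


A picture frame. The border width is 54 mm.

Four thin pieces enclosing a rectangular opening — a picture frame. The two full-height stiles are 894 mm tall; the top rail sits at z = 840 and is 54 mm tall, so the border above the opening is 894 − 840 = 54 mm, matching the stile x-width.


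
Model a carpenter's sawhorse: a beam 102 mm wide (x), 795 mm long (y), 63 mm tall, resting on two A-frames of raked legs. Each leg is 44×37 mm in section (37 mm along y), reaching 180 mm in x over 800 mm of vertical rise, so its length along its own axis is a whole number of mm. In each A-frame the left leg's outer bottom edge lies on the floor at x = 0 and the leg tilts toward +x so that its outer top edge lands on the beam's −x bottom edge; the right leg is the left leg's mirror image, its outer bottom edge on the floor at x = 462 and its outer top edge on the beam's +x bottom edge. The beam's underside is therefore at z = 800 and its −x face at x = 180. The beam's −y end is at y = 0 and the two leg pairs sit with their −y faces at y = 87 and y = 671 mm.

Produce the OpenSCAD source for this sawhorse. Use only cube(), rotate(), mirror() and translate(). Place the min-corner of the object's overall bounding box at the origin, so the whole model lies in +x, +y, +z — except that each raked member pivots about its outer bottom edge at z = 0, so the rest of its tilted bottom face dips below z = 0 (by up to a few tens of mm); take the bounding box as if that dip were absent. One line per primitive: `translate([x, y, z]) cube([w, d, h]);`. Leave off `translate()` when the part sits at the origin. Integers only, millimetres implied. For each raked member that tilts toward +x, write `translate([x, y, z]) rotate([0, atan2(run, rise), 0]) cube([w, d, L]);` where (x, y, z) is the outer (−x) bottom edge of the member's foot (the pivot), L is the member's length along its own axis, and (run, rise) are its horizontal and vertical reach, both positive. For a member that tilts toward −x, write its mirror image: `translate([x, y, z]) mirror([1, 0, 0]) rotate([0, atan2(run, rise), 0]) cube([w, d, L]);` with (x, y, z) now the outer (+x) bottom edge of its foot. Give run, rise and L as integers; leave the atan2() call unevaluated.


translate([180, 0, 800]) cube([102, 795, 63]);
translate([0, 87, 0]) rotate([0, atan2(180, 800), 0]) cube([44, 37, 820]);
translate([462, 87, 0]) mirror([1, 0, 0]) rotate([0, atan2(180, 800), 0]) cube([44, 37, 820]);
translate([0, 671, 0]) rotate([0, atan2(180, 800), 0]) cube([44, 37, 820]);
translate([462, 671, 0]) mirror([1, 0, 0]) rotate([0, atan2(180, 800), 0]) cube([44, 37, 820]);


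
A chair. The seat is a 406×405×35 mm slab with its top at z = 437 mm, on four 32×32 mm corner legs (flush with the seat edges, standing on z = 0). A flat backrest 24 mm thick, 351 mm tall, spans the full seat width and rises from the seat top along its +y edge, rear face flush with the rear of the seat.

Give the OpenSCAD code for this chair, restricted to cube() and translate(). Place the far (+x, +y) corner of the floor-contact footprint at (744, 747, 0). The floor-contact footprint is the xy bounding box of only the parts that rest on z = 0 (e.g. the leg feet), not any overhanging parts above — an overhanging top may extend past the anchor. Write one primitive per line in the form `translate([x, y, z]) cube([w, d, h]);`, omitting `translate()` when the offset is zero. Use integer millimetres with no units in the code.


// leg_h = 437 - 35 = 402
translate([338, 342, 402]) cube([406, 405, 35]);
translate([338, 342, 0]) cube([32, 32, 402]);
translate([712, 342, 0]) cube([32, 32, 402]);
translate([338, 715, 0]) cube([32, 32, 402]);
translate([712, 715, 0]) cube([32, 32, 402]);
translate([338, 723, 437]) cube([406, 24, 351]);


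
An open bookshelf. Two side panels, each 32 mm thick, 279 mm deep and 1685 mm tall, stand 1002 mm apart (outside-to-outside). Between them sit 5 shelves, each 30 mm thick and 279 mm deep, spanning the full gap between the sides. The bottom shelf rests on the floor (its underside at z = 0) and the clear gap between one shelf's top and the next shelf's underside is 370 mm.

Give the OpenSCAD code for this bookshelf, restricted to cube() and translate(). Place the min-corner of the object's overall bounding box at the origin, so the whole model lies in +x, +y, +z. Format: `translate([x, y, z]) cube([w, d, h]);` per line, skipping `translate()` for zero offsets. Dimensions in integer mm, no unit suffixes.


cube([32, 279, 1685]);
translate([970, 0, 0]) cube([32, 279, 1685]);
translate([32, 0, 0]) cube([938, 279, 30]);
translate([32, 0, 400]) cube([938, 279, 30]);
translate([32, 0, 800]) cube([938, 279, 30]);
translate([32, 0, 1200]) cube([938, 279, 30]);
translate([32, 0, 1600]) cube([938, 279, 30]);


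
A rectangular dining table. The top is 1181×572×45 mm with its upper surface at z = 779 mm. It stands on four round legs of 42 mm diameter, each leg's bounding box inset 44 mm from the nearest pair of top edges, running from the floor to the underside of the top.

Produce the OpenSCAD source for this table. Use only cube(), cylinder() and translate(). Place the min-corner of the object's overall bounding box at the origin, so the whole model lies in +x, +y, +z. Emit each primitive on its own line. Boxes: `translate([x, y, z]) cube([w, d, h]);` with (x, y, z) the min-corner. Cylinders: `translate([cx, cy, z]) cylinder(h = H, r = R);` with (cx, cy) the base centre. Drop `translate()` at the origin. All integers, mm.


translate([0, 0, 734]) cube([1181, 572, 45]);
translate([65, 65, 0]) cylinder(h = 734, r = 21);
translate([1116, 65, 0]) cylinder(h = 734, r = 21);
translate([65, 507, 0]) cylinder(h = 734, r = 21);
translate([1116, 507, 0]) cylinder(h = 734, r = 21);


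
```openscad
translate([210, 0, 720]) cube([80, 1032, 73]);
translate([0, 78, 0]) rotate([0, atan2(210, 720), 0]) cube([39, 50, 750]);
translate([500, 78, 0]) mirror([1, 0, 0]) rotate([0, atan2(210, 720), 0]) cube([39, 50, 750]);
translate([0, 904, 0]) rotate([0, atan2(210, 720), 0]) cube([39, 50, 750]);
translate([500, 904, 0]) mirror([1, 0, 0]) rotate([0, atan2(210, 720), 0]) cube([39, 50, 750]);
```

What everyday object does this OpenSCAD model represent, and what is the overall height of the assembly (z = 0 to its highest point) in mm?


A sawhorse. The overall height is 793 mm.

A beam across two mirrored pairs of raked legs — a sawhorse. The beam's underside is at z = 720 (matching the legs' vertical rise in atan2(210, 720)) and the beam is 73 mm tall, so its top is at 720 + 73 = 793 mm. The raked legs top out at the beam's underside, so that is the highest point.


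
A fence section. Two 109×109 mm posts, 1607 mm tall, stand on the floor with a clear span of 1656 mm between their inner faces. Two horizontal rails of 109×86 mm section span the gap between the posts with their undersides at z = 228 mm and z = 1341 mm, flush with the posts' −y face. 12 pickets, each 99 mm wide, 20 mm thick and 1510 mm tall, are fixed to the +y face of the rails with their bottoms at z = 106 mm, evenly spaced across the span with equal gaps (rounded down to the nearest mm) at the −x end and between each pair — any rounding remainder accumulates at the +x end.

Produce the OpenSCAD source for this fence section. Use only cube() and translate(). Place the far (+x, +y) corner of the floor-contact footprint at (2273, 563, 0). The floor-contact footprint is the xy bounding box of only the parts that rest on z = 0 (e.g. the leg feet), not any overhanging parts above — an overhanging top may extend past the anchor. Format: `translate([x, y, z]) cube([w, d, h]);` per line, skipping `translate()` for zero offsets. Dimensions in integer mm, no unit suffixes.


translate([399, 454, 0]) cube([109, 109, 1607]);
translate([2164, 454, 0]) cube([109, 109, 1607]);
translate([508, 454, 228]) cube([1656, 109, 86]);
translate([508, 454, 1341]) cube([1656, 109, 86]);
translate([544, 563, 106]) cube([99, 20, 1510]);
translate([679, 563, 106]) cube([99, 20, 1510]);
translate([814, 563, 106]) cube([99, 20, 1510]);
translate([949, 563, 106]) cube([99, 20, 1510]);
translate([1084, 563, 106]) cube([99, 20, 1510]);
translate([1219, 563, 106]) cube([99, 20, 1510]);
translate([1354, 563, 106]) cube([99, 20, 1510]);
translate([1489, 563, 106]) cube([99, 20, 1510]);
translate([1624, 563, 106]) cube([99, 20, 1510]);
translate([1759, 563, 106]) cube([99, 20, 1510]);
translate([1894, 563, 106]) cube([99, 20, 1510]);
translate([2029, 563, 106]) cube([99, 20, 1510]);


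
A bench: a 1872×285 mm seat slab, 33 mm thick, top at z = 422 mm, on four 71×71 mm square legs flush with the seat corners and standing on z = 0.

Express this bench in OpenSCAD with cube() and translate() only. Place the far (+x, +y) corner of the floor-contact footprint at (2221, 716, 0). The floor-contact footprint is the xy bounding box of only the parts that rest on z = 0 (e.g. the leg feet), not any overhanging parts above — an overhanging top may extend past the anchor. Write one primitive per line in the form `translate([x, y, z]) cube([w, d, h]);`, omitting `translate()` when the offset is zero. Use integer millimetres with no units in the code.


translate([349, 431, 389]) cube([1872, 285, 33]);
translate([349, 431, 0]) cube([71, 71, 389]);
translate([349, 645, 0]) cube([71, 71, 389]);
translate([2150, 431, 0]) cube([71, 71, 389]);
translate([2150, 645, 0]) cube([71, 71, 389]);


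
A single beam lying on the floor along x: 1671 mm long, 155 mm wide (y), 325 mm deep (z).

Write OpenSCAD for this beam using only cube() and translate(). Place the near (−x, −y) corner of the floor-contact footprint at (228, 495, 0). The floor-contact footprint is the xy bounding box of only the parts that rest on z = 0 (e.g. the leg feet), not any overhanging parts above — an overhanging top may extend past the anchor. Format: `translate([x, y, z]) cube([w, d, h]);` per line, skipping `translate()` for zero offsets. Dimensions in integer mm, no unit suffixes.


translate([228, 495, 0]) cube([1671, 155, 325]);


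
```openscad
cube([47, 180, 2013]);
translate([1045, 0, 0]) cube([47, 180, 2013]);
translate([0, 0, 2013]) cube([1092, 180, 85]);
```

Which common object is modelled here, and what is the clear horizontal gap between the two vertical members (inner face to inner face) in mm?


A door frame. The clear opening width is 998 mm.

Two 2013 mm tall posts with a header on top — a door frame. The left jamb is 47 mm wide at x = 0; the right jamb starts at x = 1045. The clear opening is 1045 − 47 = 998 mm.


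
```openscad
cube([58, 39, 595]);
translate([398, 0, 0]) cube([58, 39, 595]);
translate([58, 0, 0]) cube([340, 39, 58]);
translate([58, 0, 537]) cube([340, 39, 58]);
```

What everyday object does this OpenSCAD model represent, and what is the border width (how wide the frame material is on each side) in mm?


A picture frame. The border width is 58 mm.

Four thin pieces enclosing a rectangular opening — a picture frame. The two full-height stiles are 595 mm tall; the top rail sits at z = 537 and is 58 mm tall, so the border above the opening is 595 − 537 = 58 mm, matching the stile x-width.


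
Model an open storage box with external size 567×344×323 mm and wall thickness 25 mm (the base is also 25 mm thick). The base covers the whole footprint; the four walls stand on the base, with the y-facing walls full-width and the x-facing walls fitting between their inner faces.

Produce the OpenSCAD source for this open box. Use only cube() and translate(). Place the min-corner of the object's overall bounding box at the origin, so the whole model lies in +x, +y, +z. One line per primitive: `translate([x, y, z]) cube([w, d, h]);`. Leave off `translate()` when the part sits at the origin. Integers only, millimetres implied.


cube([567, 344, 25]);
translate([0, 0, 25]) cube([567, 25, 298]);
translate([0, 319, 25]) cube([567, 25, 298]);
translate([0, 25, 25]) cube([25, 294, 298]);
translate([542, 25, 25]) cube([25, 294, 298]);


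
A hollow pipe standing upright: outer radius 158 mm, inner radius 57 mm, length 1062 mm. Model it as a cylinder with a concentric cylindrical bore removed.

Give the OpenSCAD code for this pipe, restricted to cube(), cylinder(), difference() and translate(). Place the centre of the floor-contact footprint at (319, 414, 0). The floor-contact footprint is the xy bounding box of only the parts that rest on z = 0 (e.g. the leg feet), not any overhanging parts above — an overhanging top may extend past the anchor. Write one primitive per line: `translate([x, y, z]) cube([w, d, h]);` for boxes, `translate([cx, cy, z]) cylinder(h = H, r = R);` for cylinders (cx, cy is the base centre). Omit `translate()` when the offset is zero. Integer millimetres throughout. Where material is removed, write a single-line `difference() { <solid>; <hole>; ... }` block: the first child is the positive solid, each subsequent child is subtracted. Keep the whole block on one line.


difference() { translate([319, 414, 0]) cylinder(h = 1062, r = 158); translate([319, 414, 0]) cylinder(h = 1062, r = 57); }


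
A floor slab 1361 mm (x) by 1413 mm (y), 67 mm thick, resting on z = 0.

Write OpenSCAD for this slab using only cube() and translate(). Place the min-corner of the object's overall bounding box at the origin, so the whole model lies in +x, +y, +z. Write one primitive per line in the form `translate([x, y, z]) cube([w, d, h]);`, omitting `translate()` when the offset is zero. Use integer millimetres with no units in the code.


cube([1361, 1413, 67]);


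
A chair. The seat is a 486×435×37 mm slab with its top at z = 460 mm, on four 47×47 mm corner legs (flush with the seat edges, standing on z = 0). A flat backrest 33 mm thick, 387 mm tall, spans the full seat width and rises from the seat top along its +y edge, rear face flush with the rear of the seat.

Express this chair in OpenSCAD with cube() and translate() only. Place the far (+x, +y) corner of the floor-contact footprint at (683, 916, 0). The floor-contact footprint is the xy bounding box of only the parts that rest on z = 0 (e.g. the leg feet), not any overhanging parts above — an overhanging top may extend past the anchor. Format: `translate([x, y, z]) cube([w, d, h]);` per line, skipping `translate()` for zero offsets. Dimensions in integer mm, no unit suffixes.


// leg_h = 460 - 37 = 423
translate([197, 481, 423]) cube([486, 435, 37]);
translate([197, 481, 0]) cube([47, 47, 423]);
translate([636, 481, 0]) cube([47, 47, 423]);
translate([197, 869, 0]) cube([47, 47, 423]);
translate([636, 869, 0]) cube([47, 47, 423]);
translate([197, 883, 460]) cube([486, 33, 387]);


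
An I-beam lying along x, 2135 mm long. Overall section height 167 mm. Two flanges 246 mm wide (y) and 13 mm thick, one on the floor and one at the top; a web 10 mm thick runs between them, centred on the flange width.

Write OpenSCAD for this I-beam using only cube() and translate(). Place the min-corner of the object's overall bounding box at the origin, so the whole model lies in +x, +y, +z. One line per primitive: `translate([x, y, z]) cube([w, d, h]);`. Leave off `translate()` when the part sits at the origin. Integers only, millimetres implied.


cube([2135, 246, 13]);
translate([0, 118, 13]) cube([2135, 10, 141]);
translate([0, 0, 154]) cube([2135, 246, 13]);


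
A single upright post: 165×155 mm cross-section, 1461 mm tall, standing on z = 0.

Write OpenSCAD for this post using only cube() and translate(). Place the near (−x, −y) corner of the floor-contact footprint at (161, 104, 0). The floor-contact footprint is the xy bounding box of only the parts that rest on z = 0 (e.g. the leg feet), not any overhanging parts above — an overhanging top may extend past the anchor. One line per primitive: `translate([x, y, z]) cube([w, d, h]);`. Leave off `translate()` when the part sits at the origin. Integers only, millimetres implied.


translate([161, 104, 0]) cube([165, 155, 1461]);


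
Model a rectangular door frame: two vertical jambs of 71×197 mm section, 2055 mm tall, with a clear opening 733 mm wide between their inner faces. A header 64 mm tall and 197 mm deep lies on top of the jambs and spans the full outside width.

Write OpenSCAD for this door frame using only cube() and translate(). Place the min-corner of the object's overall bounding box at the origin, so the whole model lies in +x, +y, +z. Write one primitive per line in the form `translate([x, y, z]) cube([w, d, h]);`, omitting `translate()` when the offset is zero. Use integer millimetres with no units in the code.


cube([71, 197, 2055]);
translate([804, 0, 0]) cube([71, 197, 2055]);
translate([0, 0, 2055]) cube([875, 197, 64]);


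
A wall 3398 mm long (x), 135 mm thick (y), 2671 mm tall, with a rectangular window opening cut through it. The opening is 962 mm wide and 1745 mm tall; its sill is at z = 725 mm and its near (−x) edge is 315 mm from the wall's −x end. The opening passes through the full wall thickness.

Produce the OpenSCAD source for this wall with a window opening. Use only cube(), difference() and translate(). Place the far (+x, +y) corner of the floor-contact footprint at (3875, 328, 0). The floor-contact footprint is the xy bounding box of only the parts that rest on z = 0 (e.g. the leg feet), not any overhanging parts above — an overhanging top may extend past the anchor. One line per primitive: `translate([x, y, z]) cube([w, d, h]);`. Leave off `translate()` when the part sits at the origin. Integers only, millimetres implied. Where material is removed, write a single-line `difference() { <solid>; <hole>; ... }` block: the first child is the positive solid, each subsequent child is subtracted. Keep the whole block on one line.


difference() { translate([477, 193, 0]) cube([3398, 135, 2671]); translate([792, 193, 725]) cube([962, 135, 1745]); }


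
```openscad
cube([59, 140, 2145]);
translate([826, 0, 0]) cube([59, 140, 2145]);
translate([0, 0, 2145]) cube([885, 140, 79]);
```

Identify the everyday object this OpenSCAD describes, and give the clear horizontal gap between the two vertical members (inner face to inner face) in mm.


A door frame. The clear opening width is 767 mm.

Two 2145 mm tall posts with a header on top — a door frame. The left jamb is 59 mm wide at x = 0; the right jamb starts at x = 826. The clear opening is 826 − 59 = 767 mm.


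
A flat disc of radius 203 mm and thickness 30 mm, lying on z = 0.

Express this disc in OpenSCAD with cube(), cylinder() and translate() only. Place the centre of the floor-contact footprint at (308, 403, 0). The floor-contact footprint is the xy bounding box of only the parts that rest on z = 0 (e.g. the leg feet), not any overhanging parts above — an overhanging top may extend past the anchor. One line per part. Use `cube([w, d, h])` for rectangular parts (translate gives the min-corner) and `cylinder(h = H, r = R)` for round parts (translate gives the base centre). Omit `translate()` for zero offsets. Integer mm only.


translate([308, 403, 0]) cylinder(h = 30, r = 203);


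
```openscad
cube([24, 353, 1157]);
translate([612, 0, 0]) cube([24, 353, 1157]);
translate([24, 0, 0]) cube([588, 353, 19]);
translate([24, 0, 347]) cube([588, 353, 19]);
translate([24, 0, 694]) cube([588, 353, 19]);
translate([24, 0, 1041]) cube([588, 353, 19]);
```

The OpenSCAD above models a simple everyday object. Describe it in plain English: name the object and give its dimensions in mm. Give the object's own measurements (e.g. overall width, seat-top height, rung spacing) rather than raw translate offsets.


An open bookshelf. Two side panels, each 24 mm thick, 353 mm deep and 1157 mm tall, stand 636 mm apart (outside-to-outside). Between them sit 4 shelves, each 19 mm thick and 353 mm deep, spanning the full gap between the sides. The bottom shelf rests on the floor (its underside at z = 0) and the clear gap between one shelf's top and the next shelf's underside is 328 mm.


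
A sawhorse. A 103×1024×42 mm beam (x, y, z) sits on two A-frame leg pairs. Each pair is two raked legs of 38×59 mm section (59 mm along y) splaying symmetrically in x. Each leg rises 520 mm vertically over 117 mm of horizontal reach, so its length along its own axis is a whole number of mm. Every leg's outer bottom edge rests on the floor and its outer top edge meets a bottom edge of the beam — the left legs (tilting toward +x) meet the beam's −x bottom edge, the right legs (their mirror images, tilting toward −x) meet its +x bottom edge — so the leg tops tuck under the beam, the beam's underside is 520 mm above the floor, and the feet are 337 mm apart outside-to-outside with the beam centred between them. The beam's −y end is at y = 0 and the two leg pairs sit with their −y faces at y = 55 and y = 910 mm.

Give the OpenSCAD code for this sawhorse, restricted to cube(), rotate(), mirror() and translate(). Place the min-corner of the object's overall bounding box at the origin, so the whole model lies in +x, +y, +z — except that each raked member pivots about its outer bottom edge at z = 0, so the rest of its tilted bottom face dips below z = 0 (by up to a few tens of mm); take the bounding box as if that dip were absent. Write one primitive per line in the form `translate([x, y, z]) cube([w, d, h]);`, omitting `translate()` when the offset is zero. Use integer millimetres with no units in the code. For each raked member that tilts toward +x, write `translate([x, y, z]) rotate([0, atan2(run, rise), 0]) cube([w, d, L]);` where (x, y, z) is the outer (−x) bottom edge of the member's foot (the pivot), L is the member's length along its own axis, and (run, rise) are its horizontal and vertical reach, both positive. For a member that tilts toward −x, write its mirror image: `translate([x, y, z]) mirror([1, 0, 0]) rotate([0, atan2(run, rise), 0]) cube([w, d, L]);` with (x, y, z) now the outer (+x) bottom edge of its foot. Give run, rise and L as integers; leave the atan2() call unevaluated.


translate([117, 0, 520]) cube([103, 1024, 42]);
translate([0, 55, 0]) rotate([0, atan2(117, 520), 0]) cube([38, 59, 533]);
translate([337, 55, 0]) mirror([1, 0, 0]) rotate([0, atan2(117, 520), 0]) cube([38, 59, 533]);
translate([0, 910, 0]) rotate([0, atan2(117, 520), 0]) cube([38, 59, 533]);
translate([337, 910, 0]) mirror([1, 0, 0]) rotate([0, atan2(117, 520), 0]) cube([38, 59, 533]);


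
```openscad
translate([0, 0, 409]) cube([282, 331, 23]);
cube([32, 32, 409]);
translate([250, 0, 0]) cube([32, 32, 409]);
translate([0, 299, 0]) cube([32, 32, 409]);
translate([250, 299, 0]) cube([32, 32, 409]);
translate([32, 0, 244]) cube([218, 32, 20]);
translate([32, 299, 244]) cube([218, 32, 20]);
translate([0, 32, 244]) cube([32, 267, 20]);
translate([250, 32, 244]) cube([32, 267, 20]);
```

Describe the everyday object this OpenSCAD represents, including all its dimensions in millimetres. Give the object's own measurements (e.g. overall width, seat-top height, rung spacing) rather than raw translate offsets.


A four-legged stool. The seat is a 282×331×23 mm slab whose top surface is at z = 432 mm; four square legs, each 32×32 mm in cross-section, run from the floor (z = 0) to the underside of the seat, each flush with a corner of the seat. Four stretchers, 32 mm wide and 20 mm tall, connect adjacent legs with their undersides at z = 244 mm, each running between the inner faces of the legs it joins and aligned with the legs' outer faces on the other axis.


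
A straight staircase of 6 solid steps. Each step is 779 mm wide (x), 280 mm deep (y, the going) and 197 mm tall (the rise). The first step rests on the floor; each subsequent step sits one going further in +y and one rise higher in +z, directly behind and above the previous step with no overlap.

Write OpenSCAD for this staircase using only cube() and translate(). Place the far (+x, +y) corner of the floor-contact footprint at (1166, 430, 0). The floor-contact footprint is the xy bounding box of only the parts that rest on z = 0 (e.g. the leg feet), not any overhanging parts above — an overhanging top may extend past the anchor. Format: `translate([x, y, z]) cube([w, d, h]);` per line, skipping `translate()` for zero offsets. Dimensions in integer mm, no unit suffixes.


translate([387, 150, 0]) cube([779, 280, 197]);
translate([387, 430, 197]) cube([779, 280, 197]);
translate([387, 710, 394]) cube([779, 280, 197]);
translate([387, 990, 591]) cube([779, 280, 197]);
translate([387, 1270, 788]) cube([779, 280, 197]);
translate([387, 1550, 985]) cube([779, 280, 197]);


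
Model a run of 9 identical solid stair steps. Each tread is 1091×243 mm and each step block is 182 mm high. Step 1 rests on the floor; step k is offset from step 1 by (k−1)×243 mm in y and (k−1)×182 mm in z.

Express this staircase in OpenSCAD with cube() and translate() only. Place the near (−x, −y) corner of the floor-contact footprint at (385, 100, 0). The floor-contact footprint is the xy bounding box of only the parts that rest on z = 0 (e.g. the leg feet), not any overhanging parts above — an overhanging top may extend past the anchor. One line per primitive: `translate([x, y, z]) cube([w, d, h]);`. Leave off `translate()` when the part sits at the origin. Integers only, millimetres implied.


translate([385, 100, 0]) cube([1091, 243, 182]);
translate([385, 343, 182]) cube([1091, 243, 182]);
translate([385, 586, 364]) cube([1091, 243, 182]);
translate([385, 829, 546]) cube([1091, 243, 182]);
translate([385, 1072, 728]) cube([1091, 243, 182]);
translate([385, 1315, 910]) cube([1091, 243, 182]);
translate([385, 1558, 1092]) cube([1091, 243, 182]);
translate([385, 1801, 1274]) cube([1091, 243, 182]);
translate([385, 2044, 1456]) cube([1091, 243, 182]);


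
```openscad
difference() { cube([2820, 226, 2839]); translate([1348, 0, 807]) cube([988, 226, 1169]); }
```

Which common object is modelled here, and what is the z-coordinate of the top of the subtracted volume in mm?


A wall with a window opening. The window head height is 1976 mm.

A wall with a rectangular opening subtracted — a window. Sill at z = 807, opening 1169 mm tall, so the head is at 807 + 1169 = 1976 mm.


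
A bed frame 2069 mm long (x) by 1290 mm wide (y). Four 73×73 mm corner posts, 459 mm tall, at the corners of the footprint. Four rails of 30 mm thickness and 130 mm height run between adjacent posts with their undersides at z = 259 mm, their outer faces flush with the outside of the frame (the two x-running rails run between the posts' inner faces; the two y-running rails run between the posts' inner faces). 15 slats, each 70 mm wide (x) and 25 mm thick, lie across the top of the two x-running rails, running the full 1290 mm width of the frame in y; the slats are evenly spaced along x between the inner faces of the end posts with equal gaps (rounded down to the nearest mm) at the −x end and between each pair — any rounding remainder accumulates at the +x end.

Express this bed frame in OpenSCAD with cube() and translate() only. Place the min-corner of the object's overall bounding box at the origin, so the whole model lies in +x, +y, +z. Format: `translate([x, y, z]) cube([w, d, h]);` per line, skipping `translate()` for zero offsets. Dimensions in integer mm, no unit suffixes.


cube([73, 73, 459]);
translate([0, 1217, 0]) cube([73, 73, 459]);
translate([1996, 0, 0]) cube([73, 73, 459]);
translate([1996, 1217, 0]) cube([73, 73, 459]);
translate([73, 0, 259]) cube([1923, 30, 130]);
translate([73, 1260, 259]) cube([1923, 30, 130]);
translate([0, 73, 259]) cube([30, 1144, 130]);
translate([2039, 73, 259]) cube([30, 1144, 130]);
translate([127, 0, 389]) cube([70, 1290, 25]);
translate([251, 0, 389]) cube([70, 1290, 25]);
translate([375, 0, 389]) cube([70, 1290, 25]);
translate([499, 0, 389]) cube([70, 1290, 25]);
translate([623, 0, 389]) cube([70, 1290, 25]);
translate([747, 0, 389]) cube([70, 1290, 25]);
translate([871, 0, 389]) cube([70, 1290, 25]);
translate([995, 0, 389]) cube([70, 1290, 25]);
translate([1119, 0, 389]) cube([70, 1290, 25]);
translate([1243, 0, 389]) cube([70, 1290, 25]);
translate([1367, 0, 389]) cube([70, 1290, 25]);
translate([1491, 0, 389]) cube([70, 1290, 25]);
translate([1615, 0, 389]) cube([70, 1290, 25]);
translate([1739, 0, 389]) cube([70, 1290, 25]);
translate([1863, 0, 389]) cube([70, 1290, 25]);


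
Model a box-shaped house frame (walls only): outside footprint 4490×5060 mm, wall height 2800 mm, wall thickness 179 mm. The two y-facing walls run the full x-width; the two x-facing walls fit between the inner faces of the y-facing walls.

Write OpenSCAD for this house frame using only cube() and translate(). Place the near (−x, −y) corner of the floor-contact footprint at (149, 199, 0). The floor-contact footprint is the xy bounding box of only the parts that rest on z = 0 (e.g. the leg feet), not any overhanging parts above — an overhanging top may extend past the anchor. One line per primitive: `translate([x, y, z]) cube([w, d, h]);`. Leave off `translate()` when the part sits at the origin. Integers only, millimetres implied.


translate([149, 199, 0]) cube([4490, 179, 2800]);
translate([149, 5080, 0]) cube([4490, 179, 2800]);
translate([149, 378, 0]) cube([179, 4702, 2800]);
translate([4460, 378, 0]) cube([179, 4702, 2800]);


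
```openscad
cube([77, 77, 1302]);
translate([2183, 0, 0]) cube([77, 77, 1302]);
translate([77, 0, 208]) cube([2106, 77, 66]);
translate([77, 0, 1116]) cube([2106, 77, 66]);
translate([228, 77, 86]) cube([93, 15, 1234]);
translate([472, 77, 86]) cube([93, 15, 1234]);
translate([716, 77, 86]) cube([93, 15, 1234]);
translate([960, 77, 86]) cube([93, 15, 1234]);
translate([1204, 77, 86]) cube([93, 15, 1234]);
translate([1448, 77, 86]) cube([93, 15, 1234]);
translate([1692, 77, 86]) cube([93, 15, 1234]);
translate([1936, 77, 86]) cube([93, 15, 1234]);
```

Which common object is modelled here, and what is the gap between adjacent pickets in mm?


A fence section. The picket gap is 151 mm.

Two posts, two rails, 8 pickets — a fence section. Span 2106 mm holds 8 pickets of 93 mm with 9 equal gaps: ⌊(2106 − 8·93) / 9⌋ = 151 mm.


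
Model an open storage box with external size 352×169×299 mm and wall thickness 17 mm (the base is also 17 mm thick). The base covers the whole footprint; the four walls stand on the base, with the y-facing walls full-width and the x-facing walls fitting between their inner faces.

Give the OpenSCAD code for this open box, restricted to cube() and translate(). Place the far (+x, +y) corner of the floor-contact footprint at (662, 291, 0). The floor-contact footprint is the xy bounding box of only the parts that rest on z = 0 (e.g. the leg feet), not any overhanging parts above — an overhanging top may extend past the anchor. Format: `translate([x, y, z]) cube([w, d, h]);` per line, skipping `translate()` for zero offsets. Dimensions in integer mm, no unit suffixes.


translate([310, 122, 0]) cube([352, 169, 17]);
translate([310, 122, 17]) cube([352, 17, 282]);
translate([310, 274, 17]) cube([352, 17, 282]);
translate([310, 139, 17]) cube([17, 135, 282]);
translate([645, 139, 17]) cube([17, 135, 282]);


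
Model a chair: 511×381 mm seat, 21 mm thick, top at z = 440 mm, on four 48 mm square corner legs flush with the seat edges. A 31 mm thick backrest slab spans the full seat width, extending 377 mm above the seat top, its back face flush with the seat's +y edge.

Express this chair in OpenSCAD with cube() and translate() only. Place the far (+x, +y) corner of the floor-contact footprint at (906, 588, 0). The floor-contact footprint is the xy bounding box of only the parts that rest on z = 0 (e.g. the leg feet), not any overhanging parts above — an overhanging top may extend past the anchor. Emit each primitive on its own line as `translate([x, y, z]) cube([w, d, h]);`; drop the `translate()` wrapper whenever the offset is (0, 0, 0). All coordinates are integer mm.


translate([395, 207, 419]) cube([511, 381, 21]);
translate([395, 207, 0]) cube([48, 48, 419]);
translate([858, 207, 0]) cube([48, 48, 419]);
translate([395, 540, 0]) cube([48, 48, 419]);
translate([858, 540, 0]) cube([48, 48, 419]);
translate([395, 557, 440]) cube([511, 31, 377]);
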